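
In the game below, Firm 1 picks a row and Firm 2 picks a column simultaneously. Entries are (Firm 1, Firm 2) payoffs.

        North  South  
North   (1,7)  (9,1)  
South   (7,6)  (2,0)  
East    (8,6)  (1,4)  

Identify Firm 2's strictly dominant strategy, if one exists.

Check whether one of Firm 2's strategies beats all alternatives regardless of what the opponent does.
North strictly dominates: vs North: 7 > 1; vs South: 6 > 0; vs East: 6 > 4.

North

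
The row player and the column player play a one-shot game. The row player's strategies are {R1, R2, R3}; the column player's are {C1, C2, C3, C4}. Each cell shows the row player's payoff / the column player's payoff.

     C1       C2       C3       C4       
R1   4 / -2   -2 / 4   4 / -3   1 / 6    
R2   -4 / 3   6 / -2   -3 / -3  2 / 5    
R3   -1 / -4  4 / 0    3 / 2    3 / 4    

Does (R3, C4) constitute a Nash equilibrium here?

Holding the column player at C4: the row player gets 3 from R3, versus 1 from R1, 2 from R2. No profitable deviation for the row player.
Holding the row player at R3: the column player gets 4 from C4, versus -4 from C1, 0 from C2, 2 from C3. No profitable deviation for the column player either.

Yes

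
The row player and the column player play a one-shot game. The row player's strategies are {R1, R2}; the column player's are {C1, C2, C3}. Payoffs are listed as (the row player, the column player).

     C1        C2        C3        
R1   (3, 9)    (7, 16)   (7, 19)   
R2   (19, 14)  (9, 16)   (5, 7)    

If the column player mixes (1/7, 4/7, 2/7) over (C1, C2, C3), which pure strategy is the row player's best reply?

The row player's best reply maximizes expected payoff against the mix.
R1: (1/7)·3 + (4/7)·7 + (2/7)·7 = 45/7
R2: (1/7)·19 + (4/7)·9 + (2/7)·5 = 65/7
Highest expected payoff is 65/7, from R2.

R2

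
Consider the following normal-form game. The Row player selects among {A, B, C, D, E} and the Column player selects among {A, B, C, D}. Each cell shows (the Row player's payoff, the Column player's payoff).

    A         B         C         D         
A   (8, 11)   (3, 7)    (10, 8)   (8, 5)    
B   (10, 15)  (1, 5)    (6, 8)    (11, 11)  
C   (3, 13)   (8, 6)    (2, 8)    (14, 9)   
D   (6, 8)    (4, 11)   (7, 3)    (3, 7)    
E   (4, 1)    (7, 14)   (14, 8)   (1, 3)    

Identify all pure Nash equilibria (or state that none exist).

(B, A)

Check mutual best responses: a cell is a NE iff neither player can gain by unilaterally deviating.
The Row player's best responses — vs A: B (payoff 10); vs B: C (payoff 8); vs C: E (payoff 14); vs D: C (payoff 14).
The Column player's best responses — vs A: A (payoff 11); vs B: A (payoff 15); vs C: A (payoff 13); vs D: B (payoff 11); vs E: B (payoff 14).
The only mutual best response is (B, A); neither player gains by switching there.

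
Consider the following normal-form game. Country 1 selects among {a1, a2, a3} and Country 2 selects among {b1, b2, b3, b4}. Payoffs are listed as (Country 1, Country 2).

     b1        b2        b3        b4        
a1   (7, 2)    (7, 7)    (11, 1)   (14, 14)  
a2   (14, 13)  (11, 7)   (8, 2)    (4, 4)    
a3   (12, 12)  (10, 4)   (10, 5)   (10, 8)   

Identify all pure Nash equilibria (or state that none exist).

A profile is a Nash equilibrium when each player is best-responding to the other.
Country 1's best responses — vs b1: a2 (payoff 14); vs b2: a2 (payoff 11); vs b3: a1 (payoff 11); vs b4: a1 (payoff 14).
Country 2's best responses — vs a1: b4 (payoff 14); vs a2: b1 (payoff 13); vs a3: b1 (payoff 12).
Mutual best responses occur at (a1, b4) and (a2, b1); at each, neither player gains by switching.

(a1, b4) and (a2, b1)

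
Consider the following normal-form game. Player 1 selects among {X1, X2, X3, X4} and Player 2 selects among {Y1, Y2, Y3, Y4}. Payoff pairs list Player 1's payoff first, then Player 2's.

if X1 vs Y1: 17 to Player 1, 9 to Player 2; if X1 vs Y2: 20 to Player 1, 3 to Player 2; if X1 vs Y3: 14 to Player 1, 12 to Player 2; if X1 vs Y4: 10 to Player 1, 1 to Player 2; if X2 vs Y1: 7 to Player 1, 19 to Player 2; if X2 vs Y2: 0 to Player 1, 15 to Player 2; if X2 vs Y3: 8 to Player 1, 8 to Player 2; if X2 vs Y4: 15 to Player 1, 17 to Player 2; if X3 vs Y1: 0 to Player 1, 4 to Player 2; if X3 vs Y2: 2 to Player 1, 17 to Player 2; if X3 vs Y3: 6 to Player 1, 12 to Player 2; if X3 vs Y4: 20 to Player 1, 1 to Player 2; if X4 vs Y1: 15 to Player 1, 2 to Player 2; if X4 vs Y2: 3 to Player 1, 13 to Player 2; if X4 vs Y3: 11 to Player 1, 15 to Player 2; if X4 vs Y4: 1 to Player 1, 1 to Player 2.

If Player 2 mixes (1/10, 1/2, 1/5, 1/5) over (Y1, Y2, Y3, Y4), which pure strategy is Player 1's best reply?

X1

Compute Player 1's expected payoff from each pure strategy against the given mix.
X1: (1/10)·17 + (1/2)·20 + (1/5)·14 + (1/5)·10 = 33/2
X2: (1/10)·7 + (1/2)·0 + (1/5)·8 + (1/5)·15 = 53/10
X3: (1/10)·0 + (1/2)·2 + (1/5)·6 + (1/5)·20 = 31/5
X4: (1/10)·15 + (1/2)·3 + (1/5)·11 + (1/5)·1 = 27/5
Highest expected payoff is 33/2, from X1.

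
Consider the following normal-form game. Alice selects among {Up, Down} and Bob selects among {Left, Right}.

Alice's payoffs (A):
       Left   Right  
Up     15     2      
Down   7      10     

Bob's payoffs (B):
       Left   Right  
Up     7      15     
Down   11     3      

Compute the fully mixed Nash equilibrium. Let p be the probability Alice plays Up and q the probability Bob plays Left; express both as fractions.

In a mixed NE each player is indifferent between their pure strategies, so the opponent's mix sets the indifference.
Bob indifferent between Left and Right: p·7 + (1−p)·11 = p·15 + (1−p)·3 ⟹ 11 + (-4)p = 3 + 12p ⟹ p = 1/2.
Alice indifferent between Up and Down: q·15 + (1−q)·2 = q·7 + (1−q)·10 ⟹ 2 + 13q = 10 + (-3)q ⟹ q = 1/2.

p = 1/2, q = 1/2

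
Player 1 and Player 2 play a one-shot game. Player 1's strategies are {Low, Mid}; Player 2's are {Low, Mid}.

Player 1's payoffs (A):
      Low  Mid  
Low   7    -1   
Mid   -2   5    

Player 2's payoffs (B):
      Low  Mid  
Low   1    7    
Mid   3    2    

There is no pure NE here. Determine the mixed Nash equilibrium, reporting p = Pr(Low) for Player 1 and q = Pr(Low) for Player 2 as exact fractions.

Each player's mixing probability is pinned down by making the *other* player indifferent.
Player 2 indifferent between Low and Mid: p·1 + (1−p)·3 = p·7 + (1−p)·2 ⟹ 3 + (-2)p = 2 + 5p ⟹ p = 1/7.
Player 1 indifferent between Low and Mid: q·7 + (1−q)·(-1) = q·(-2) + (1−q)·5 ⟹ (-1) + 8q = 5 + (-7)q ⟹ q = 2/5.

p = 1/7, q = 2/5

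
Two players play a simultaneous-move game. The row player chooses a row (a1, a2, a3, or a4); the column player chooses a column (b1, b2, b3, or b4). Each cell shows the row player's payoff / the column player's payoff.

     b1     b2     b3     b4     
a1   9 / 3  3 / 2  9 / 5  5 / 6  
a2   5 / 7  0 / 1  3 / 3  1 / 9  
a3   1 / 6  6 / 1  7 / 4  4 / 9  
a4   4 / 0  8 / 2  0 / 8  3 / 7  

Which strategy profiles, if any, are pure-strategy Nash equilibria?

(a1, b4)

Check mutual best responses: a cell is a NE iff neither player can gain by unilaterally deviating.
The row player's best responses — vs b1: a1 (payoff 9); vs b2: a4 (payoff 8); vs b3: a1 (payoff 9); vs b4: a1 (payoff 5).
The column player's best responses — vs a1: b4 (payoff 6); vs a2: b4 (payoff 9); vs a3: b4 (payoff 9); vs a4: b3 (payoff 8).
The only mutual best response is (a1, b4); neither player gains by switching there.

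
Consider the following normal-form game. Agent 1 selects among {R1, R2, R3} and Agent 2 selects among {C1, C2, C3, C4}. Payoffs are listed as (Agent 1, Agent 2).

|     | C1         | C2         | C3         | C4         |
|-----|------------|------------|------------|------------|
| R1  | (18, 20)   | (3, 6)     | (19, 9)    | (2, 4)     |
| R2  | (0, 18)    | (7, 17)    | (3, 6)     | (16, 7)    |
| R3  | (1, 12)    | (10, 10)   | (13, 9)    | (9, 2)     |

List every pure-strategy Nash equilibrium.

(R1, C1)

Find each player's best response to every opponent strategy; NE are the intersections.
Agent 1's best responses — vs C1: R1 (payoff 18); vs C2: R3 (payoff 10); vs C3: R1 (payoff 19); vs C4: R2 (payoff 16).
Agent 2's best responses — vs R1: C1 (payoff 20); vs R2: C1 (payoff 18); vs R3: C1 (payoff 12).
The only mutual best response is (R1, C1); neither player gains by switching there.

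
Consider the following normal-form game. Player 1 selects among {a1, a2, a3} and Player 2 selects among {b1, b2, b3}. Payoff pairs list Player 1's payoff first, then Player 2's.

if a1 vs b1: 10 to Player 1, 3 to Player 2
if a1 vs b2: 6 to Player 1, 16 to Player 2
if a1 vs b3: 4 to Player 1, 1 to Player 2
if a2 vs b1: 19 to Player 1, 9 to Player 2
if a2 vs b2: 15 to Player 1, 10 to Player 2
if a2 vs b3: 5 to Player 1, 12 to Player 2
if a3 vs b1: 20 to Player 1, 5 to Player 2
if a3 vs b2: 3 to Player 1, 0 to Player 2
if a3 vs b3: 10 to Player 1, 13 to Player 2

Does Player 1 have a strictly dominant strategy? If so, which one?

Check whether one of Player 1's strategies beats all alternatives regardless of what the opponent does.
a1 is not dominant: against b1, a2 gives 19 > 10.
a2 is not dominant: against b1, a3 gives 20 > 19.
a3 is not dominant: against b2, a1 gives 6 > 3.
No single strategy is best against every opponent action.

No strictly dominant strategy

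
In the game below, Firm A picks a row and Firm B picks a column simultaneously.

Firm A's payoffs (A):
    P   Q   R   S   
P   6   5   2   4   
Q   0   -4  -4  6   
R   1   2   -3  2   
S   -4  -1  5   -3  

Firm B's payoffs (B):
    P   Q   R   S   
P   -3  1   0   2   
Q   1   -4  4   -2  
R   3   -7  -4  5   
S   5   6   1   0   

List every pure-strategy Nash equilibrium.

Find each player's best response to every opponent strategy; NE are the intersections.
Firm A's best responses — vs P: P (payoff 6); vs Q: P (payoff 5); vs R: S (payoff 5); vs S: Q (payoff 6).
Firm B's best responses — vs P: S (payoff 2); vs Q: R (payoff 4); vs R: S (payoff 5); vs S: Q (payoff 6).
No cell has both players best-responding. For instance, Firm A's best reply to R is S, but against S Firm B prefers Q over R.

No pure-strategy Nash equilibrium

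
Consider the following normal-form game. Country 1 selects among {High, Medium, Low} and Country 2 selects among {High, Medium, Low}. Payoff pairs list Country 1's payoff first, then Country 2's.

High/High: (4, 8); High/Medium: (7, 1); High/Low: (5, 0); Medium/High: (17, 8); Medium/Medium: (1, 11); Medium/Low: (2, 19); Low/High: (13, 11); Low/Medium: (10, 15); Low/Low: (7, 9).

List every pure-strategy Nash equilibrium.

A profile is a Nash equilibrium when each player is best-responding to the other.
Country 1's best responses — vs High: Medium (payoff 17); vs Medium: Low (payoff 10); vs Low: Low (payoff 7).
Country 2's best responses — vs High: High (payoff 8); vs Medium: Low (payoff 19); vs Low: Medium (payoff 15).
The only mutual best response is (Low, Medium); neither player gains by switching there.

(Low, Medium)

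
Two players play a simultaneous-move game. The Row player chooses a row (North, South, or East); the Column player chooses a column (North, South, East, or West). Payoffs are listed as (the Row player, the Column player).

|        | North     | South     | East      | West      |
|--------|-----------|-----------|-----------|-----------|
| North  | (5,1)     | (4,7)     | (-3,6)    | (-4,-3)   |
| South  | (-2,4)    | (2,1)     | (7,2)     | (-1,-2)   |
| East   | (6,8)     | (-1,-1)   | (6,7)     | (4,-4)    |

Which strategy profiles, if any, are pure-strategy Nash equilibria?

(North, South) and (East, North)

A profile is a Nash equilibrium when each player is best-responding to the other.
The Row player's best responses — vs North: East (payoff 6); vs South: North (payoff 4); vs East: South (payoff 7); vs West: East (payoff 4).
The Column player's best responses — vs North: South (payoff 7); vs South: North (payoff 4); vs East: North (payoff 8).
Mutual best responses occur at (North, South) and (East, North); at each, neither player gains by switching.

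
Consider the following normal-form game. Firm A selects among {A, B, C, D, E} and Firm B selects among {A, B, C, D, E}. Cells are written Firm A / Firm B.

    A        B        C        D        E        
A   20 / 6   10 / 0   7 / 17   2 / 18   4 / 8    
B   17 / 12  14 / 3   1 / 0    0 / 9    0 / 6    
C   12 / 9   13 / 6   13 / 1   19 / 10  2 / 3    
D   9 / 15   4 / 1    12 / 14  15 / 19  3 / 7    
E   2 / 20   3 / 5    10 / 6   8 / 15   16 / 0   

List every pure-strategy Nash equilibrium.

Check mutual best responses: a cell is a NE iff neither player can gain by unilaterally deviating.
Firm A's best responses — vs A: A (payoff 20); vs B: B (payoff 14); vs C: C (payoff 13); vs D: C (payoff 19); vs E: E (payoff 16).
Firm B's best responses — vs A: D (payoff 18); vs B: A (payoff 12); vs C: D (payoff 10); vs D: D (payoff 19); vs E: A (payoff 20).
The only mutual best response is (C, D); neither player gains by switching there.

(C, D)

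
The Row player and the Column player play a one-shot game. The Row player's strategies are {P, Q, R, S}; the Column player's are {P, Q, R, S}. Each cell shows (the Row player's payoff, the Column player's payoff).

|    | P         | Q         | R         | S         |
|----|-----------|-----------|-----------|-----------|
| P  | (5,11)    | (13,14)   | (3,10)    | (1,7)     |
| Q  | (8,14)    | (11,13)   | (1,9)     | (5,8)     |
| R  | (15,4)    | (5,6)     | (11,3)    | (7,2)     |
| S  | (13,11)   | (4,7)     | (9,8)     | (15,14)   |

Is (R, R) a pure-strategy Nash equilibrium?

No

Holding the Column player at R: the Row player gets 11 from R, versus 3 from P, 1 from Q, 9 from S. No profitable deviation for the Row player.
Holding the Row player at R: the Column player gets 3 from R but could get 6 by switching to Q. The Column player has a profitable deviation.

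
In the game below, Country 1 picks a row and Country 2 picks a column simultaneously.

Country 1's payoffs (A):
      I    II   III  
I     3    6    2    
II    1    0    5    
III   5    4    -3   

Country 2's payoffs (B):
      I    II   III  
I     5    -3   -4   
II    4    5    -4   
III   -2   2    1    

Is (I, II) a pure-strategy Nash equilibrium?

Holding Country 2 at II: Country 1 gets 6 from I, versus 0 from II, 4 from III. No profitable deviation for Country 1.
Holding Country 1 at I: Country 2 gets -3 from II but could get 5 by switching to I. Country 2 has a profitable deviation.

No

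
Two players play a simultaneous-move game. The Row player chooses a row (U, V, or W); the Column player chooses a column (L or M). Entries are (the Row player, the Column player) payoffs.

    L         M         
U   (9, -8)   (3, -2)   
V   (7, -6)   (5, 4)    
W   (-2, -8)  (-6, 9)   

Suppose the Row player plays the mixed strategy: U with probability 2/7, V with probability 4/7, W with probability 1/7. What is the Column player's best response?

M

The Column player's best reply maximizes expected payoff against the mix.
L: (2/7)·(-8) + (4/7)·(-6) + (1/7)·(-8) = -48/7
M: (2/7)·(-2) + (4/7)·4 + (1/7)·9 = 3
Highest expected payoff is 3, from M.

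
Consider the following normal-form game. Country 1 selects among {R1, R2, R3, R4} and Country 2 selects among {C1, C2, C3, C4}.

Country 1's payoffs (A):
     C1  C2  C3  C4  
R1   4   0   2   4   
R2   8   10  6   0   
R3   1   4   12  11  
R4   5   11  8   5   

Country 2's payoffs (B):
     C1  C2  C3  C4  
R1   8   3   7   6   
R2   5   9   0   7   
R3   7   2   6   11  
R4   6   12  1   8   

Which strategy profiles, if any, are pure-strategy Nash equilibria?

(R3, C4) and (R4, C2)

A profile is a Nash equilibrium when each player is best-responding to the other.
Country 1's best responses — vs C1: R2 (payoff 8); vs C2: R4 (payoff 11); vs C3: R3 (payoff 12); vs C4: R3 (payoff 11).
Country 2's best responses — vs R1: C1 (payoff 8); vs R2: C2 (payoff 9); vs R3: C4 (payoff 11); vs R4: C2 (payoff 12).
Mutual best responses occur at (R3, C4) and (R4, C2); at each, neither player gains by switching.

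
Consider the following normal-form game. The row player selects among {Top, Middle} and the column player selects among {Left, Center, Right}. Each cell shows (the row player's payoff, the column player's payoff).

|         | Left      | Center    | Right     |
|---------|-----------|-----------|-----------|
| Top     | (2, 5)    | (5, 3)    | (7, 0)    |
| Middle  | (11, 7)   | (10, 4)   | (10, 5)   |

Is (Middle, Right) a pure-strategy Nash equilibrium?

No

Holding the column player at Right: the row player gets 10 from Middle, versus 7 from Top. No profitable deviation for the row player.
Holding the row player at Middle: the column player gets 5 from Right but could get 7 by switching to Left. The column player has a profitable deviation.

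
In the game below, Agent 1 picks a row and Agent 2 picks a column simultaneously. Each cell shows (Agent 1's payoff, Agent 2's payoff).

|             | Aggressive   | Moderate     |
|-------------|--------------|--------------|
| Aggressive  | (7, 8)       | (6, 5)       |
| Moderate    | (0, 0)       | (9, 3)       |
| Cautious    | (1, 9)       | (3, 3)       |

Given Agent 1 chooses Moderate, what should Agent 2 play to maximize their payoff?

With Agent 1 fixed at Moderate, Agent 2's payoffs are: Aggressive → 0, Moderate → 3.
The maximum is 3, achieved by Moderate.

Moderate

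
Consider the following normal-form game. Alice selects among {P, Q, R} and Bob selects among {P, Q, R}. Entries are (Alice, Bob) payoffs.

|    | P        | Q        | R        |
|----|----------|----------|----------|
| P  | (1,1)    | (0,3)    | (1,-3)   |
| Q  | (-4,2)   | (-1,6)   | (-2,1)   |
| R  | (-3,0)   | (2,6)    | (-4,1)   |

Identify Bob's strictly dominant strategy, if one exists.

Q

Check whether one of Bob's strategies beats all alternatives regardless of what the opponent does.
Q strictly dominates: vs P: 3 > each of {1, -3}; vs Q: 6 > each of {2, 1}; vs R: 6 > each of {0, 1}.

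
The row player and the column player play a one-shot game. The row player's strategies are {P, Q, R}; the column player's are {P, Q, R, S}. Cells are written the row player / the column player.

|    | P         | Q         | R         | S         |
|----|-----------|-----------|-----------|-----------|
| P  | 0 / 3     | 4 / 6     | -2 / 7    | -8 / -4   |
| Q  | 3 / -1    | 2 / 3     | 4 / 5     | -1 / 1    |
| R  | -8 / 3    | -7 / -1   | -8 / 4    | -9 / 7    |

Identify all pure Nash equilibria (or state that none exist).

A profile is a Nash equilibrium when each player is best-responding to the other.
The row player's best responses — vs P: Q (payoff 3); vs Q: P (payoff 4); vs R: Q (payoff 4); vs S: Q (payoff -1).
The column player's best responses — vs P: R (payoff 7); vs Q: R (payoff 5); vs R: S (payoff 7).
The only mutual best response is (Q, R); neither player gains by switching there.

(Q, R)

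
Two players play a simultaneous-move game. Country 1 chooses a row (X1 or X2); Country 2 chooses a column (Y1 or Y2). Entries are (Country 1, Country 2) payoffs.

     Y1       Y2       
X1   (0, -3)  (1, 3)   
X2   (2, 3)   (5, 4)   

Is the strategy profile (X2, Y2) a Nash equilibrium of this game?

Holding Country 2 at Y2: Country 1 gets 5 from X2, versus 1 from X1. No profitable deviation for Country 1.
Holding Country 1 at X2: Country 2 gets 4 from Y2, versus 3 from Y1. No profitable deviation for Country 2 either.

Yes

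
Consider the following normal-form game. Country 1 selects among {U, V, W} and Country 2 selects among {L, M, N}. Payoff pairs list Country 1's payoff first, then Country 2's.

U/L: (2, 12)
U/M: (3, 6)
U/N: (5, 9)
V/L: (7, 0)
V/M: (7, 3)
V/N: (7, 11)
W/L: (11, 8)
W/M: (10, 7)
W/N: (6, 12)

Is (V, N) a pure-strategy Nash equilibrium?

Yes

Holding Country 2 at N: Country 1 gets 7 from V, versus 5 from U, 6 from W. No profitable deviation for Country 1.
Holding Country 1 at V: Country 2 gets 11 from N, versus 0 from L, 3 from M. No profitable deviation for Country 2 either.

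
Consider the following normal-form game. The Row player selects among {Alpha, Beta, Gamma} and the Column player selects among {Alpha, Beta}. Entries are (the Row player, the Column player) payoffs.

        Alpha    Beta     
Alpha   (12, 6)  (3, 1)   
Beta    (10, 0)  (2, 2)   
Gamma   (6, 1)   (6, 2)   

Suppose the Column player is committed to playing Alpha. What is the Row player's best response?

Alpha

With the Column player fixed at Alpha, the Row player's payoffs are: Alpha → 12, Beta → 10, Gamma → 6.
The maximum is 12, achieved by Alpha.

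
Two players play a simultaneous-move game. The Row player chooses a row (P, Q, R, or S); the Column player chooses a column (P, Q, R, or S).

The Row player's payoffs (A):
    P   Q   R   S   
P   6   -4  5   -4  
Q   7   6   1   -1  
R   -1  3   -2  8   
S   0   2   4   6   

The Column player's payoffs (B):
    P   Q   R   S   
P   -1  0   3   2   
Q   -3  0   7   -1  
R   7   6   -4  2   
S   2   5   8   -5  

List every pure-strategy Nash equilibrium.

A profile is a Nash equilibrium when each player is best-responding to the other.
The Row player's best responses — vs P: Q (payoff 7); vs Q: Q (payoff 6); vs R: P (payoff 5); vs S: R (payoff 8).
The Column player's best responses — vs P: R (payoff 3); vs Q: R (payoff 7); vs R: P (payoff 7); vs S: R (payoff 8).
The only mutual best response is (P, R); neither player gains by switching there.

(P, R)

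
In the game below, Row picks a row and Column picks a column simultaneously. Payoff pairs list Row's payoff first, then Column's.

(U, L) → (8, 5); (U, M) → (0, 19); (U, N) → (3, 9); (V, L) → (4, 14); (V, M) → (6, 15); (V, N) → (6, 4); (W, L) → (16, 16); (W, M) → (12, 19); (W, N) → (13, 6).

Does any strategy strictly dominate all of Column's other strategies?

M

Check whether one of Column's strategies beats all alternatives regardless of what the opponent does.
M strictly dominates: vs U: 19 > each of {5, 9}; vs V: 15 > each of {14, 4}; vs W: 19 > each of {16, 6}.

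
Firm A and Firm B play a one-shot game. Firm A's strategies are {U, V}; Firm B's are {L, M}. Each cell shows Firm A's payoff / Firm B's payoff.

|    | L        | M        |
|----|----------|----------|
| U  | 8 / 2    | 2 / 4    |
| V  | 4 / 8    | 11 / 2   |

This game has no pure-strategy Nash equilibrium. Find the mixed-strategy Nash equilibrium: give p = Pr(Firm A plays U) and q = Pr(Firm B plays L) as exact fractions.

p = 3/4, q = 9/13

In a mixed NE each player is indifferent between their pure strategies, so the opponent's mix sets the indifference.
Firm B indifferent between L and M: p·2 + (1−p)·8 = p·4 + (1−p)·2 ⟹ 8 + (-6)p = 2 + 2p ⟹ p = 3/4.
Firm A indifferent between U and V: q·8 + (1−q)·2 = q·4 + (1−q)·11 ⟹ 2 + 6q = 11 + (-7)q ⟹ q = 9/13.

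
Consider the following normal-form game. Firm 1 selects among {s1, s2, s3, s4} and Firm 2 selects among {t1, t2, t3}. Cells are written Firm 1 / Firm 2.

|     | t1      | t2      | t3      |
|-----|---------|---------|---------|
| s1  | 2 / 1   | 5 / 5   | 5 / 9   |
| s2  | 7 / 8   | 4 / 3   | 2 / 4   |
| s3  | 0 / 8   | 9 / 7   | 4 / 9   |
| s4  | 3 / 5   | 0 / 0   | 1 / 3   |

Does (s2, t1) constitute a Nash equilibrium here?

Yes

Holding Firm 2 at t1: Firm 1 gets 7 from s2, versus 2 from s1, 0 from s3, 3 from s4. No profitable deviation for Firm 1.
Holding Firm 1 at s2: Firm 2 gets 8 from t1, versus 3 from t2, 4 from t3. No profitable deviation for Firm 2 either.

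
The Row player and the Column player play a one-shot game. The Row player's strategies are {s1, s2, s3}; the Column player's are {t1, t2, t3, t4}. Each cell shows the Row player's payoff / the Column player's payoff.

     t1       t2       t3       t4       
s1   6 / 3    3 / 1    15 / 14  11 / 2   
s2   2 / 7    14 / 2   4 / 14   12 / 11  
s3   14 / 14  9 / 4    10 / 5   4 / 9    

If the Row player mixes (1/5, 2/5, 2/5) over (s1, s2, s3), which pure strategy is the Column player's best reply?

t3

Compute the Column player's expected payoff from each pure strategy against the given mix.
t1: (1/5)·3 + (2/5)·7 + (2/5)·14 = 9
t2: (1/5)·1 + (2/5)·2 + (2/5)·4 = 13/5
t3: (1/5)·14 + (2/5)·14 + (2/5)·5 = 52/5
t4: (1/5)·2 + (2/5)·11 + (2/5)·9 = 42/5
Highest expected payoff is 52/5, from t3.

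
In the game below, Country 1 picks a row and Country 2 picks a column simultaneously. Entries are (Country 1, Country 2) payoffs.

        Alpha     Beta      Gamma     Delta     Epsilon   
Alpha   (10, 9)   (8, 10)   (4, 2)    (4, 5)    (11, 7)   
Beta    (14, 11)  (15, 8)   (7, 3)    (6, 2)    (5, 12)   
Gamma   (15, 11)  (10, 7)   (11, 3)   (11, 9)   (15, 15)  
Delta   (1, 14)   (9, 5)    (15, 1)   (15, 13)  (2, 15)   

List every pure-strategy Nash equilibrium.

Check mutual best responses: a cell is a NE iff neither player can gain by unilaterally deviating.
Country 1's best responses — vs Alpha: Gamma (payoff 15); vs Beta: Beta (payoff 15); vs Gamma: Delta (payoff 15); vs Delta: Delta (payoff 15); vs Epsilon: Gamma (payoff 15).
Country 2's best responses — vs Alpha: Beta (payoff 10); vs Beta: Epsilon (payoff 12); vs Gamma: Epsilon (payoff 15); vs Delta: Epsilon (payoff 15).
The only mutual best response is (Gamma, Epsilon); neither player gains by switching there.

(Gamma, Epsilon)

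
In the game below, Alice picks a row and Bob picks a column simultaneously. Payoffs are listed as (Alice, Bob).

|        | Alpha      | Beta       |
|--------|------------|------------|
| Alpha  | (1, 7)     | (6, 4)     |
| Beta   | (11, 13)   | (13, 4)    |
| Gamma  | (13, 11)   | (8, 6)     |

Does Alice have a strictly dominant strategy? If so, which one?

None

Check whether one of Alice's strategies beats all alternatives regardless of what the opponent does.
Alpha is not dominant: against Alpha, Beta gives 11 > 1.
Beta is not dominant: against Alpha, Gamma gives 13 > 11.
Gamma is not dominant: against Beta, Beta gives 13 > 8.
No single strategy is best against every opponent action.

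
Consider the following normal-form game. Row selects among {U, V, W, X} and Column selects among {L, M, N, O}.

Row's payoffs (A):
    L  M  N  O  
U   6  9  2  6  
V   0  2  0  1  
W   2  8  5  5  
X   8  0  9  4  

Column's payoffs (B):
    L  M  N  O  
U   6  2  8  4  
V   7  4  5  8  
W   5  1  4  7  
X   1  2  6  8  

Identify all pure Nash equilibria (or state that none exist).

There is no pure-strategy Nash equilibrium

A profile is a Nash equilibrium when each player is best-responding to the other.
Row's best responses — vs L: X (payoff 8); vs M: U (payoff 9); vs N: X (payoff 9); vs O: U (payoff 6).
Column's best responses — vs U: N (payoff 8); vs V: O (payoff 8); vs W: O (payoff 7); vs X: O (payoff 8).
No cell has both players best-responding. For instance, Row's best reply to M is U, but against U Column prefers N over M.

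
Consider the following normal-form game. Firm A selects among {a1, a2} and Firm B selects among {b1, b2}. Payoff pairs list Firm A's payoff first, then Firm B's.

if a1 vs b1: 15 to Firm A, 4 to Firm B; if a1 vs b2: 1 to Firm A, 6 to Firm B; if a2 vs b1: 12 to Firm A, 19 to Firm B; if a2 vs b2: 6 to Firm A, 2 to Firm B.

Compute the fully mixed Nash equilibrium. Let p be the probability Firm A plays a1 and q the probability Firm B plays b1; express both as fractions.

In a mixed NE each player is indifferent between their pure strategies, so the opponent's mix sets the indifference.
Firm B indifferent between b1 and b2: p·4 + (1−p)·19 = p·6 + (1−p)·2 ⟹ 19 + (-15)p = 2 + 4p ⟹ p = 17/19.
Firm A indifferent between a1 and a2: q·15 + (1−q)·1 = q·12 + (1−q)·6 ⟹ 1 + 14q = 6 + 6q ⟹ q = 5/8.

p = 17/19, q = 5/8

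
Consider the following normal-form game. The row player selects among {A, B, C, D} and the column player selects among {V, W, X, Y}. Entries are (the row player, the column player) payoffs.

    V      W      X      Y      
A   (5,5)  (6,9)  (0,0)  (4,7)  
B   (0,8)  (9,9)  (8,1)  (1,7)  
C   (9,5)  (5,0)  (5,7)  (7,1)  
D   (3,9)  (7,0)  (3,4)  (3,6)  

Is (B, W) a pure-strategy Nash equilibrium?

Holding the column player at W: the row player gets 9 from B, versus 6 from A, 5 from C, 7 from D. No profitable deviation for the row player.
Holding the row player at B: the column player gets 9 from W, versus 8 from V, 1 from X, 7 from Y. No profitable deviation for the column player either.

Yes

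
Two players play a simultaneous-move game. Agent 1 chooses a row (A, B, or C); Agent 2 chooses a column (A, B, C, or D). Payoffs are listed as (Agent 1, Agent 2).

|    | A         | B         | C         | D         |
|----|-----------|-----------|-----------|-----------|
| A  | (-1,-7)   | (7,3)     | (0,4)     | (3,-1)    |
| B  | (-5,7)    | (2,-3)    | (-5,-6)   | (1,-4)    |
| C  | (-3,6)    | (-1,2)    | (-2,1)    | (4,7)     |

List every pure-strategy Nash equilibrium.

(A, C) and (C, D)

A profile is a Nash equilibrium when each player is best-responding to the other.
Agent 1's best responses — vs A: A (payoff -1); vs B: A (payoff 7); vs C: A (payoff 0); vs D: C (payoff 4).
Agent 2's best responses — vs A: C (payoff 4); vs B: A (payoff 7); vs C: D (payoff 7).
Mutual best responses occur at (A, C) and (C, D); at each, neither player gains by switching.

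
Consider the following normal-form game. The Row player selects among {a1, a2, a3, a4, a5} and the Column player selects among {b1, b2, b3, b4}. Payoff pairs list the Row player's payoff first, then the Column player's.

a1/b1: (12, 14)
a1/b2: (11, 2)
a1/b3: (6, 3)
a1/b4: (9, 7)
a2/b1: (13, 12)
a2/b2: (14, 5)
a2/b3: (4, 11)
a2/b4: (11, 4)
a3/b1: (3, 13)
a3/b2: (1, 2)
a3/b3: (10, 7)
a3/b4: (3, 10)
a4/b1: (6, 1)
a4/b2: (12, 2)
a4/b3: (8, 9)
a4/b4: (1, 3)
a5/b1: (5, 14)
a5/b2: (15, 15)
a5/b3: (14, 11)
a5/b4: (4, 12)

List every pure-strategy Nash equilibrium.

(a2, b1) and (a5, b2)

A profile is a Nash equilibrium when each player is best-responding to the other.
The Row player's best responses — vs b1: a2 (payoff 13); vs b2: a5 (payoff 15); vs b3: a5 (payoff 14); vs b4: a2 (payoff 11).
The Column player's best responses — vs a1: b1 (payoff 14); vs a2: b1 (payoff 12); vs a3: b1 (payoff 13); vs a4: b3 (payoff 9); vs a5: b2 (payoff 15).
Mutual best responses occur at (a2, b1) and (a5, b2); at each, neither player gains by switching.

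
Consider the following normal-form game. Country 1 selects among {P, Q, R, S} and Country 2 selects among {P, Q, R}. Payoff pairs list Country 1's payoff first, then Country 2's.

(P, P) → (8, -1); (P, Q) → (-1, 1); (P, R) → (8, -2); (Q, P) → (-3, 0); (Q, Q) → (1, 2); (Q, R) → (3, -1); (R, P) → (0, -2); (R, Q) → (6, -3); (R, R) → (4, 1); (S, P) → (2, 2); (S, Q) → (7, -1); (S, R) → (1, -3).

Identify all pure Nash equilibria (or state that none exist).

None

Find each player's best response to every opponent strategy; NE are the intersections.
Country 1's best responses — vs P: P (payoff 8); vs Q: S (payoff 7); vs R: P (payoff 8).
Country 2's best responses — vs P: Q (payoff 1); vs Q: Q (payoff 2); vs R: R (payoff 1); vs S: P (payoff 2).
No cell has both players best-responding. For instance, Country 1's best reply to Q is S, but against S Country 2 prefers P over Q.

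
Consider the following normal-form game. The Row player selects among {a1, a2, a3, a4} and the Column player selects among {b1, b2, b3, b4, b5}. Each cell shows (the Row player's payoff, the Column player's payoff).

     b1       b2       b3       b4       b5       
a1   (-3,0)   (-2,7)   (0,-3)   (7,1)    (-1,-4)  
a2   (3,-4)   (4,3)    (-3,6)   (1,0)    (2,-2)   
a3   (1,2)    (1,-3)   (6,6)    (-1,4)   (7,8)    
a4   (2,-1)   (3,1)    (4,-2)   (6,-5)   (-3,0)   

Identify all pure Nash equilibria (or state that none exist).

A profile is a Nash equilibrium when each player is best-responding to the other.
The Row player's best responses — vs b1: a2 (payoff 3); vs b2: a2 (payoff 4); vs b3: a3 (payoff 6); vs b4: a1 (payoff 7); vs b5: a3 (payoff 7).
The Column player's best responses — vs a1: b2 (payoff 7); vs a2: b3 (payoff 6); vs a3: b5 (payoff 8); vs a4: b2 (payoff 1).
The only mutual best response is (a3, b5); neither player gains by switching there.

(a3, b5)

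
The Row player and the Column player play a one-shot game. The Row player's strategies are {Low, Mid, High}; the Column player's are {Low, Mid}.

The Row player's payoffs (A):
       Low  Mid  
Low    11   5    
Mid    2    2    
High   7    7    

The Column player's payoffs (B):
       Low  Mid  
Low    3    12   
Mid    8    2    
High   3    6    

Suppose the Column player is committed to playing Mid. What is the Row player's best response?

With the Column player fixed at Mid, the Row player's payoffs are: Low → 5, Mid → 2, High → 7.
The maximum is 7, achieved by High.

High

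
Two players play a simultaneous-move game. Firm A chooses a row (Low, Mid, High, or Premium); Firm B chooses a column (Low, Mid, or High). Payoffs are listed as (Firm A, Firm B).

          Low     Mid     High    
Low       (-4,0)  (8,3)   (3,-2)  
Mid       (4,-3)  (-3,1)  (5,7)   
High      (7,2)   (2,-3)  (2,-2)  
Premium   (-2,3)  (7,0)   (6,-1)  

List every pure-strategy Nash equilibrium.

Check mutual best responses: a cell is a NE iff neither player can gain by unilaterally deviating.
Firm A's best responses — vs Low: High (payoff 7); vs Mid: Low (payoff 8); vs High: Premium (payoff 6).
Firm B's best responses — vs Low: Mid (payoff 3); vs Mid: High (payoff 7); vs High: Low (payoff 2); vs Premium: Low (payoff 3).
Mutual best responses occur at (Low, Mid) and (High, Low); at each, neither player gains by switching.

(Low, Mid) and (High, Low)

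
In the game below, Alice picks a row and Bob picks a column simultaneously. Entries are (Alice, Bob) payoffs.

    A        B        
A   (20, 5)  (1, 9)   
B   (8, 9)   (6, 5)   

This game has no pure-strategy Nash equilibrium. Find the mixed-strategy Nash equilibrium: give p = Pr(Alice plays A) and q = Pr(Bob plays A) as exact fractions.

In a mixed NE each player is indifferent between their pure strategies, so the opponent's mix sets the indifference.
Bob indifferent between A and B: p·5 + (1−p)·9 = p·9 + (1−p)·5 ⟹ 9 + (-4)p = 5 + 4p ⟹ p = 1/2.
Alice indifferent between A and B: q·20 + (1−q)·1 = q·8 + (1−q)·6 ⟹ 1 + 19q = 6 + 2q ⟹ q = 5/17.

p = 1/2, q = 5/17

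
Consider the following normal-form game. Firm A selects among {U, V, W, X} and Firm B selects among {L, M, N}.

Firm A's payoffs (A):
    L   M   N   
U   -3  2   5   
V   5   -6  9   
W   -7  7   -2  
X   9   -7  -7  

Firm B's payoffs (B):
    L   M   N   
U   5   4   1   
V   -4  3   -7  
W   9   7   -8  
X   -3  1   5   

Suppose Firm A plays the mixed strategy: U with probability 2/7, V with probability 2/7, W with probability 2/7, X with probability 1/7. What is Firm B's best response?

M

Compute Firm B's expected payoff from each pure strategy against the given mix.
L: (2/7)·5 + (2/7)·(-4) + (2/7)·9 + (1/7)·(-3) = 17/7
M: (2/7)·4 + (2/7)·3 + (2/7)·7 + (1/7)·1 = 29/7
N: (2/7)·1 + (2/7)·(-7) + (2/7)·(-8) + (1/7)·5 = -23/7
Highest expected payoff is 29/7, from M.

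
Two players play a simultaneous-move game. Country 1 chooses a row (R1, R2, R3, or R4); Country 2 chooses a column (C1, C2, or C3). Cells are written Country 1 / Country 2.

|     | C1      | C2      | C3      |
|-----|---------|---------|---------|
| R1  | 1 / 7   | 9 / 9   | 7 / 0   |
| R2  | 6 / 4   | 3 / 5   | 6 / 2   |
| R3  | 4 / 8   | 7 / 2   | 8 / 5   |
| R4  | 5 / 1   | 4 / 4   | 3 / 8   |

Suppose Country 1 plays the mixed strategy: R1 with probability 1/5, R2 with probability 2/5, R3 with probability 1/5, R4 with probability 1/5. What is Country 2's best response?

C2

Country 2's best reply maximizes expected payoff against the mix.
C1: (1/5)·7 + (2/5)·4 + (1/5)·8 + (1/5)·1 = 24/5
C2: (1/5)·9 + (2/5)·5 + (1/5)·2 + (1/5)·4 = 5
C3: (1/5)·0 + (2/5)·2 + (1/5)·5 + (1/5)·8 = 17/5
Highest expected payoff is 5, from C2.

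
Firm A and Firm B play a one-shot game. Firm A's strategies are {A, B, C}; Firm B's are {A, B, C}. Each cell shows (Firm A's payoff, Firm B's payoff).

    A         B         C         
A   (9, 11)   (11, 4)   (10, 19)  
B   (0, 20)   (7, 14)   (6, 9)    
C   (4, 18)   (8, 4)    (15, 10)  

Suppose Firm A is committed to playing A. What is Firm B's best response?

C

With Firm A fixed at A, Firm B's payoffs are: A → 11, B → 4, C → 19.
The maximum is 19, achieved by C.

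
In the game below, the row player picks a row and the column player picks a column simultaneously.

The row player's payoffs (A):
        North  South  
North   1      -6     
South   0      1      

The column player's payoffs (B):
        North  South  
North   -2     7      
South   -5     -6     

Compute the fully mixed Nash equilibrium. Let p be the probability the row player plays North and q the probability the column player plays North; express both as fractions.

p = 1/10, q = 7/8

Each player's mixing probability is pinned down by making the *other* player indifferent.
The column player indifferent between North and South: p·(-2) + (1−p)·(-5) = p·7 + (1−p)·(-6) ⟹ (-5) + 3p = (-6) + 13p ⟹ p = 1/10.
The row player indifferent between North and South: q·1 + (1−q)·(-6) = q·0 + (1−q)·1 ⟹ (-6) + 7q = 1 + (-1)q ⟹ q = 7/8.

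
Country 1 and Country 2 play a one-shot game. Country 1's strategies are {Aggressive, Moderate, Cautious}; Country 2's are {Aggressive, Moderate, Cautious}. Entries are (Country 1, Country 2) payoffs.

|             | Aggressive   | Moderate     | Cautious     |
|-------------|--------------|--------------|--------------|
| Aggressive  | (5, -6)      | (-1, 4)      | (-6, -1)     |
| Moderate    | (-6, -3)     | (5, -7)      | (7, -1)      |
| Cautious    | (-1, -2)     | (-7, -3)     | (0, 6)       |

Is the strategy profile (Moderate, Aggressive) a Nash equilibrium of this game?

Holding Country 2 at Aggressive: Country 1 gets -6 from Moderate but could get 5 by switching to Aggressive. Country 1 has a profitable deviation.

No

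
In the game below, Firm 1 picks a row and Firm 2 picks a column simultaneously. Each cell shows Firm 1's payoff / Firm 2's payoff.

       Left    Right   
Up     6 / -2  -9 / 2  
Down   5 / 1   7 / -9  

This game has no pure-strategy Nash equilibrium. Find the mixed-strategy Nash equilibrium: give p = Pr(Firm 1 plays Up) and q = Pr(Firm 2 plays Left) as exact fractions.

p = 5/7, q = 16/17

Each player's mixing probability is pinned down by making the *other* player indifferent.
Firm 2 indifferent between Left and Right: p·(-2) + (1−p)·1 = p·2 + (1−p)·(-9) ⟹ 1 + (-3)p = (-9) + 11p ⟹ p = 5/7.
Firm 1 indifferent between Up and Down: q·6 + (1−q)·(-9) = q·5 + (1−q)·7 ⟹ (-9) + 15q = 7 + (-2)q ⟹ q = 16/17.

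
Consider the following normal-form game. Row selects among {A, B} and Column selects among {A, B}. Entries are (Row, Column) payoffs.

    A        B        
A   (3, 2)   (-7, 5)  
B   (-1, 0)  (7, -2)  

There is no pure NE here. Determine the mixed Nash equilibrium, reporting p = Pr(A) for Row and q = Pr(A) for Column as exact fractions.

p = 2/5, q = 7/9

Each player's mixing probability is pinned down by making the *other* player indifferent.
Column indifferent between A and B: p·2 + (1−p)·0 = p·5 + (1−p)·(-2) ⟹ 0 + 2p = (-2) + 7p ⟹ p = 2/5.
Row indifferent between A and B: q·3 + (1−q)·(-7) = q·(-1) + (1−q)·7 ⟹ (-7) + 10q = 7 + (-8)q ⟹ q = 7/9.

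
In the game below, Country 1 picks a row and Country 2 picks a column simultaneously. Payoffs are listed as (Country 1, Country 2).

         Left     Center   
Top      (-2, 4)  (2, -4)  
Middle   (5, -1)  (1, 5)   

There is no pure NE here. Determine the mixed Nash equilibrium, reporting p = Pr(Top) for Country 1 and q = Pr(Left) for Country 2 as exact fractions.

p = 3/7, q = 1/8

Each player's mixing probability is pinned down by making the *other* player indifferent.
Country 2 indifferent between Left and Center: p·4 + (1−p)·(-1) = p·(-4) + (1−p)·5 ⟹ (-1) + 5p = 5 + (-9)p ⟹ p = 3/7.
Country 1 indifferent between Top and Middle: q·(-2) + (1−q)·2 = q·5 + (1−q)·1 ⟹ 2 + (-4)q = 1 + 4q ⟹ q = 1/8.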